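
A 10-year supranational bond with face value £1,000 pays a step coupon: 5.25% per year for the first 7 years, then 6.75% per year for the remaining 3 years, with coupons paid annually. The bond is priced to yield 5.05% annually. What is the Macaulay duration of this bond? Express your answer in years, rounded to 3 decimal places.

8.072 years

Periodic yield y = 0.0505. Discount each cash flow and weight by its year:
  t   CF        PV=CF/(1+0.0505)^t    t·PV
  1        52.50        49.9762        49.9762
  2        52.50        47.5737        95.1475
  3        52.50        45.2867       135.8602
  4        52.50        43.1097       172.4388
  5        52.50        41.0373       205.1866
  6        52.50        39.0646       234.3874
  7        52.50        37.1866       260.3065
  8        67.50        45.5130       364.1039
  9        67.50        43.3251       389.9256
  10    1,067.50       652.2398     6,522.3983
  Σ                  1,044.3128     8,429.7310
Price P = Σ PV = 1,044.3128.
Macaulay duration = Σ(t·PV) / P = 8,429.7310 / 1,044.3128 = 8.07204 years.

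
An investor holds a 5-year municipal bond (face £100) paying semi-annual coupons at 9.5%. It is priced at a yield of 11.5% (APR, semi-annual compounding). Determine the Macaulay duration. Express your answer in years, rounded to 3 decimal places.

Periodic yield y = 0.0575. Discount each cash flow and weight by its period:
  t   CF        PV=CF/(1+0.0575)^t    t·PV
  1         4.75         4.4917         4.4917
  2         4.75         4.2475         8.4950
  3         4.75         4.0165        12.0496
  4         4.75         3.7981        15.1926
  5         4.75         3.5916        17.9582
  6         4.75         3.3963        20.3780
  7         4.75         3.2117        22.4817
  8         4.75         3.0370        24.2963
  9         4.75         2.8719        25.8472
  10      104.75        59.8894       598.8944
  Σ                     92.5519       750.0847
Price P = Σ PV = 92.5519.
Macaulay duration = Σ(t·PV) / P = 750.0847 / 92.5519 = 8.10447 half-year periods.
In years: 8.10447 / 2 = 4.05224 years.

4.052 years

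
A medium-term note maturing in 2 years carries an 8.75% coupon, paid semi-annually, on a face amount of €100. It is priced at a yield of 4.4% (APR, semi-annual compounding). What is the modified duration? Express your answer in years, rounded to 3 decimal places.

Periodic yield y = 0.022. First find Macaulay duration:
  t   CF        PV=CF/(1+0.022)^t    t·PV
  1        4.375         4.2808         4.2808
  2        4.375         4.1887         8.3773
  3        4.375         4.0985        12.2955
  4      104.375        95.6738       382.6951
  Σ                    108.2418       407.6488
P = 108.2418; Macaulay duration = 407.6488 / 108.2418 = 3.76609 half-year periods = 1.88305 years.
Modified duration = D_Mac / (1 + y) = 1.88305 / 1.022 = 1.84251 years.

1.843 years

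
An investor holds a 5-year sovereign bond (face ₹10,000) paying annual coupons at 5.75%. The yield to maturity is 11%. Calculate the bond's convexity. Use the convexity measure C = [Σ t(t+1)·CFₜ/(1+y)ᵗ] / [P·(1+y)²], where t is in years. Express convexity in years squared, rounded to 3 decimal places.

With y = 0.11:
  t   CF        PV=CF/(1+0.11)^t    t·PV        t(t+1)·PV
  1       575.00       518.0180       518.0180       1,036.0360
  2       575.00       466.6829       933.3658       2,800.0974
  3       575.00       420.4350     1,261.3051       5,045.2205
  4       575.00       378.7703     1,515.0812       7,575.4062
  5    10,575.00     6,275.7478    31,378.7390     188,272.4338
  Σ                  8,059.6541    35,606.5092     204,729.1940
P = 8,059.6541.
Convexity = Σ t(t+1)·PV / [P·(1+y)²] = 204,729.1940 / (8,059.6541 × 1.232100) = 20.61662.

20.617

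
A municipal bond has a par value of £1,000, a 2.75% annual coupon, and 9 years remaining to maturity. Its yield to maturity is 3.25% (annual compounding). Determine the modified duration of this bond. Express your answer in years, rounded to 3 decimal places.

7.819 years

Periodic yield y = 0.0325. First find Macaulay duration:
  t   CF        PV=CF/(1+0.0325)^t    t·PV
  1        27.50        26.6344        26.6344
  2        27.50        25.7960        51.5920
  3        27.50        24.9840        74.9521
  4        27.50        24.1976        96.7904
  5        27.50        23.4359       117.1797
  6        27.50        22.6982       136.1895
  7        27.50        21.9838       153.8864
  8        27.50        21.2918       170.3343
  9     1,027.50       770.4976     6,934.4784
  Σ                    961.5194     7,762.0372
P = 961.5194; Macaulay duration = 7,762.0372 / 961.5194 = 8.07268 years.
Modified duration = D_Mac / (1 + y) = 8.07268 / 1.0325 = 7.81858 years.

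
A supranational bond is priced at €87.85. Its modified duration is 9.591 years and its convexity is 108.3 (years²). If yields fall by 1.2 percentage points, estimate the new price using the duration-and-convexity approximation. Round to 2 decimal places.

€98.65

Duration effect: -D_mod·Δy = -9.591 × (-0.012) = +0.115092
Convexity effect: ½·C·(Δy)² = 0.5 × 108.3 × (-0.012)² = +0.0077976
ΔP/P ≈ +0.115092 + 0.0077976 = +0.1228896
New price ≈ 87.85 × (1 + 0.1228896) = 98.64585136.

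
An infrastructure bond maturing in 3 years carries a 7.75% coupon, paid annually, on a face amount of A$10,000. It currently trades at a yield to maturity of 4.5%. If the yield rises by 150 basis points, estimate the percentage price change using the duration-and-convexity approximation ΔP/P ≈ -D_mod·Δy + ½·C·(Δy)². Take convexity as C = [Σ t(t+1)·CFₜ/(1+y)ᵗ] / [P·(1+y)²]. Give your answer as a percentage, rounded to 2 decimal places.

With y = 0.045:
  t   CF        PV=CF/(1+0.045)^t    t·PV        t(t+1)·PV
  1       775.00       741.6268       741.6268       1,483.2536
  2       775.00       709.6907     1,419.3814       4,258.1443
  3    10,775.00     9,442.0959    28,326.2877     113,305.1509
  Σ                 10,893.4134    30,487.2959     119,046.5488
P = 10,893.4134; D_Mac = 2.79869 yrs; D_mod = 2.67817 yrs; C = 10.00738.
Duration effect: -2.67817 × (+0.015) = -0.040173
Convexity effect: 0.5 × 10.00738 × (0.015)² = +0.0011258
ΔP/P ≈ -0.040173 + 0.0011258 = -0.039047 = -3.9047%.

-3.90%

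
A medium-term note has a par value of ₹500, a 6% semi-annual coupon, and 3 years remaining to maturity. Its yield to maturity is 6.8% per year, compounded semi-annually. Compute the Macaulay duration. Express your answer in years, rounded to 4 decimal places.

Periodic yield y = 0.034. Discount each cash flow and weight by its period:
  t   CF        PV=CF/(1+0.034)^t    t·PV
  1        15.00        14.5068        14.5068
  2        15.00        14.0298        28.0595
  3        15.00        13.5684        40.7053
  4        15.00        13.1223        52.4891
  5        15.00        12.6908        63.4539
  6       515.00       421.3898     2,528.3387
  Σ                    489.3078     2,727.5533
Price P = Σ PV = 489.3078.
Macaulay duration = Σ(t·PV) / P = 2,727.5533 / 489.3078 = 5.57431 half-year periods.
In years: 5.57431 / 2 = 2.78715 years.

2.7872 years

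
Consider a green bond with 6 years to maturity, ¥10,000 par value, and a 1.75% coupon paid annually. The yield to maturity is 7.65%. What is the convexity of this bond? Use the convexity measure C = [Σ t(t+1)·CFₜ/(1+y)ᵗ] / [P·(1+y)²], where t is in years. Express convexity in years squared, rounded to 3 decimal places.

With y = 0.0765:
  t   CF        PV=CF/(1+0.0765)^t    t·PV        t(t+1)·PV
  1       175.00       162.5639       162.5639         325.1277
  2       175.00       151.0115       302.0230         906.0689
  3       175.00       140.2801       420.8402       1,683.3607
  4       175.00       130.3113       521.2450       2,606.2250
  5       175.00       121.0509       605.2543       3,631.5258
  6    10,175.00     6,538.0797    39,228.4784     274,599.3490
  Σ                  7,243.2973    41,240.4047     283,751.6572
P = 7,243.2973.
Convexity = Σ t(t+1)·PV / [P·(1+y)²] = 283,751.6572 / (7,243.2973 × 1.158852) = 33.80446.

33.804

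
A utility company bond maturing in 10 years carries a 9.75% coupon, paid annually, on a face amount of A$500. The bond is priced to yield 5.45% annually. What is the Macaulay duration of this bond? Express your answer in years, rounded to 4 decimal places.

7.2556 years

Periodic yield y = 0.0545. Discount each cash flow and weight by its year:
  t   CF        PV=CF/(1+0.0545)^t    t·PV
  1        48.75        46.2304        46.2304
  2        48.75        43.8411        87.6822
  3        48.75        41.5752       124.7257
  4        48.75        39.4265       157.7060
  5        48.75        37.3888       186.9441
  6        48.75        35.4564       212.7386
  7        48.75        33.6239       235.3675
  8        48.75        31.8861       255.0891
  9        48.75        30.2382       272.1434
  10      548.75       322.7815     3,227.8154
  Σ                    662.4483     4,806.4426
Price P = Σ PV = 662.4483.
Macaulay duration = Σ(t·PV) / P = 4,806.4426 / 662.4483 = 7.25557 years.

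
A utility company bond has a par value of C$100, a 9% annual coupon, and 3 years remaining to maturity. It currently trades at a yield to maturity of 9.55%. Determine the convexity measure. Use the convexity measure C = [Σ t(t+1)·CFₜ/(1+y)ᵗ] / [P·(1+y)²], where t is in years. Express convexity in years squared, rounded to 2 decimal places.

With y = 0.0955:
  t   CF        PV=CF/(1+0.0955)^t    t·PV        t(t+1)·PV
  1         9.00         8.2154         8.2154          16.4309
  2         9.00         7.4992        14.9985          44.9955
  3       109.00        82.9066       248.7199         994.8798
  Σ                     98.6213       271.9339       1,056.3061
P = 98.6213.
Convexity = Σ t(t+1)·PV / [P·(1+y)²] = 1,056.3061 / (98.6213 × 1.200120) = 8.92471.

8.92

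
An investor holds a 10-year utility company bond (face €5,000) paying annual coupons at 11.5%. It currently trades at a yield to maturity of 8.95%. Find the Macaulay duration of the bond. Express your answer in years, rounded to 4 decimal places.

Periodic yield y = 0.0895. Discount each cash flow and weight by its year:
  t   CF        PV=CF/(1+0.0895)^t    t·PV
  1       575.00       527.7650       527.7650
  2       575.00       484.4103       968.8206
  3       575.00       444.6171     1,333.8512
  4       575.00       408.0928     1,632.3711
  5       575.00       374.5689     1,872.8443
  6       575.00       343.7989     2,062.7932
  7       575.00       315.5566     2,208.8959
  8       575.00       289.6343     2,317.0743
  9       575.00       265.8415     2,392.5733
  10    5,575.00     2,365.7700    23,657.7003
  Σ                  5,820.0553    38,974.6892
Price P = Σ PV = 5,820.0553.
Macaulay duration = Σ(t·PV) / P = 38,974.6892 / 5,820.0553 = 6.69662 years.

6.6966 years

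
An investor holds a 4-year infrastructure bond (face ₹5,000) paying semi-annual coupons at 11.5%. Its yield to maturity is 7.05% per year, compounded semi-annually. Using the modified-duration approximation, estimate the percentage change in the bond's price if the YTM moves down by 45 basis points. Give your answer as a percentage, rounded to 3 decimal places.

Periodic yield y = 0.03525. Modified duration first:
  t   CF        PV=CF/(1+0.03525)^t    t·PV
  1       287.50       277.7107       277.7107
  2       287.50       268.2547       536.5094
  3       287.50       259.1207       777.3621
  4       287.50       250.2977     1,001.1909
  5       287.50       241.7751     1,208.8757
  6       287.50       233.5428     1,401.2566
  7       287.50       225.5907     1,579.1348
  8     5,287.50     4,007.6378    32,061.1026
  Σ                  5,763.9303    38,843.1429
P = 5,763.9303; D_Mac = 6.73900 half-year periods = 3.36950 yrs; D_mod = 3.36950/(1+0.03525) = 3.25477 yrs.
ΔP/P ≈ -D_mod · Δy = -3.25477 × (-0.0045) = +0.014646 = +1.4646%.

+1.465%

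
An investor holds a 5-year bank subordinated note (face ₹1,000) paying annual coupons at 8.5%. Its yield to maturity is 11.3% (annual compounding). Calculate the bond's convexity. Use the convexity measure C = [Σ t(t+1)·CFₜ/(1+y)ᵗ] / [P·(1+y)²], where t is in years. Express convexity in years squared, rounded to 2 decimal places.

19.32

With y = 0.113:
  t   CF        PV=CF/(1+0.113)^t    t·PV        t(t+1)·PV
  1        85.00        76.3702        76.3702         152.7403
  2        85.00        68.6165       137.2330         411.6990
  3        85.00        61.6500       184.9501         739.8006
  4        85.00        55.3909       221.5635       1,107.8176
  5     1,085.00       635.2635     3,176.3176      19,057.9056
  Σ                    897.2911     3,796.4345      21,469.9632
P = 897.2911.
Convexity = Σ t(t+1)·PV / [P·(1+y)²] = 21,469.9632 / (897.2911 × 1.238769) = 19.31557.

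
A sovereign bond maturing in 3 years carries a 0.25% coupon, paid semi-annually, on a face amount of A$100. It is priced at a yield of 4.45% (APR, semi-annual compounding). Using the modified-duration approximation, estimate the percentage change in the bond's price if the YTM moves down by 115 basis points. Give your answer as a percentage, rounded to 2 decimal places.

+3.36%

Periodic yield y = 0.02225. Modified duration first:
  t   CF        PV=CF/(1+0.02225)^t    t·PV
  1        0.125         0.1223         0.1223
  2        0.125         0.1196         0.2392
  3        0.125         0.1170         0.3510
  4        0.125         0.1145         0.4579
  5        0.125         0.1120         0.5599
  6      100.125        87.7404       526.4426
  Σ                     88.3258       528.1730
P = 88.3258; D_Mac = 5.97983 half-year periods = 2.98991 yrs; D_mod = 2.98991/(1+0.02225) = 2.92484 yrs.
ΔP/P ≈ -D_mod · Δy = -2.92484 × (-0.0115) = +0.033636 = +3.3636%.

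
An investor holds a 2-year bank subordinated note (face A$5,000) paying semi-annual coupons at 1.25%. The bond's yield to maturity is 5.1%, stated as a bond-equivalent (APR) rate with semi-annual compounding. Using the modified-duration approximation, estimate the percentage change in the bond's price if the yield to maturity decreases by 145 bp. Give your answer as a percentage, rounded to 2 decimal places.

Periodic yield y = 0.0255. Modified duration first:
  t   CF        PV=CF/(1+0.0255)^t    t·PV
  1        31.25        30.4729        30.4729
  2        31.25        29.7152        59.4304
  3        31.25        28.9763        86.9289
  4     5,031.25     4,549.1812    18,196.7249
  Σ                  4,638.3457    18,373.5572
P = 4,638.3457; D_Mac = 3.96123 half-year periods = 1.98062 yrs; D_mod = 1.98062/(1+0.0255) = 1.93137 yrs.
ΔP/P ≈ -D_mod · Δy = -1.93137 × (-0.0145) = +0.028005 = +2.8005%.

+2.80%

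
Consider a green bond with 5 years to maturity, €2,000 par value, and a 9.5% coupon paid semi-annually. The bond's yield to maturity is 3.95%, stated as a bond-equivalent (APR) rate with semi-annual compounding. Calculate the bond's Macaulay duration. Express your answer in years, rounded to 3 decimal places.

Periodic yield y = 0.01975. Discount each cash flow and weight by its period:
  t   CF        PV=CF/(1+0.01975)^t    t·PV
  1        95.00        93.1601        93.1601
  2        95.00        91.3558       182.7116
  3        95.00        89.5865       268.7594
  4        95.00        87.8514       351.4057
  5        95.00        86.1500       430.7498
  6        95.00        84.4814       506.8887
  7        95.00        82.8452       579.9167
  8        95.00        81.2407       649.9260
  9        95.00        79.6673       717.0058
  10    2,095.00     1,722.8477    17,228.4770
  Σ                  2,499.1862    21,009.0007
Price P = Σ PV = 2,499.1862.
Macaulay duration = Σ(t·PV) / P = 21,009.0007 / 2,499.1862 = 8.40634 half-year periods.
In years: 8.40634 / 2 = 4.20317 years.

4.203 years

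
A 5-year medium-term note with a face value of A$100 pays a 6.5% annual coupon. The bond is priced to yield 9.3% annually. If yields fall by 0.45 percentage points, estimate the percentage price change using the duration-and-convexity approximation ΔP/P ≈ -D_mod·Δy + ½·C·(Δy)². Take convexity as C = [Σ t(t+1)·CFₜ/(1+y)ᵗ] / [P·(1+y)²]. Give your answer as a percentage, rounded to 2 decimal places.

+1.83%

With y = 0.093:
  t   CF        PV=CF/(1+0.093)^t    t·PV        t(t+1)·PV
  1         6.50         5.9469         5.9469          11.8939
  2         6.50         5.4409        10.8819          32.6456
  3         6.50         4.9780        14.9339          59.7357
  4         6.50         4.5544        18.2177          91.0883
  5       106.50        68.2730       341.3649       2,048.1891
  Σ                     89.1932       391.3452       2,243.5526
P = 89.1932; D_Mac = 4.38761 yrs; D_mod = 4.01428 yrs; C = 21.05543.
Duration effect: -4.01428 × (-0.0045) = +0.018064
Convexity effect: 0.5 × 21.05543 × (-0.0045)² = +0.0002132
ΔP/P ≈ +0.018064 + 0.0002132 = +0.018277 = +1.8277%.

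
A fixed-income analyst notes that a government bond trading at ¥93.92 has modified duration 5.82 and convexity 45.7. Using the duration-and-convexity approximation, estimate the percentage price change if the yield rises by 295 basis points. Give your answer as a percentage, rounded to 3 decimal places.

Duration effect: -D_mod·Δy = -5.82 × (+0.0295) = -0.171690
Convexity effect: ½·C·(Δy)² = 0.5 × 45.7 × (0.0295)² = +0.0198852125
ΔP/P ≈ -0.171690 + 0.0198852125 = -0.1518047875
= -15.18047875%.

-15.180%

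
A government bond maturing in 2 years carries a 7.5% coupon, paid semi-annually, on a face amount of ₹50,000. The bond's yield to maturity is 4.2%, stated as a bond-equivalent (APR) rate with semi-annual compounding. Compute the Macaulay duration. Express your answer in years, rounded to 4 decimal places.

Periodic yield y = 0.021. Discount each cash flow and weight by its period:
  t   CF        PV=CF/(1+0.021)^t    t·PV
  1     1,875.00     1,836.4349     1,836.4349
  2     1,875.00     1,798.6629     3,597.3259
  3     1,875.00     1,761.6679     5,285.0038
  4    51,875.00    47,737.0021   190,948.0083
  Σ                 53,133.7678   201,666.7728
Price P = Σ PV = 53,133.7678.
Macaulay duration = Σ(t·PV) / P = 201,666.7728 / 53,133.7678 = 3.79545 half-year periods.
In years: 3.79545 / 2 = 1.89773 years.

1.8977 years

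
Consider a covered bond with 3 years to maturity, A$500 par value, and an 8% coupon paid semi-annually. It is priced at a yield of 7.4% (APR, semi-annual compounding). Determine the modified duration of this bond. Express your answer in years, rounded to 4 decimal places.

Periodic yield y = 0.037. First find Macaulay duration:
  t   CF        PV=CF/(1+0.037)^t    t·PV
  1        20.00        19.2864        19.2864
  2        20.00        18.5983        37.1965
  3        20.00        17.9347        53.8041
  4        20.00        17.2948        69.1791
  5        20.00        16.6777        83.3885
  6       520.00       418.1488     2,508.8925
  Σ                    507.9406     2,771.7471
P = 507.9406; Macaulay duration = 2,771.7471 / 507.9406 = 5.45683 half-year periods = 2.72842 years.
Modified duration = D_Mac / (1 + y) = 2.72842 / 1.037 = 2.63107 years.

2.6311 years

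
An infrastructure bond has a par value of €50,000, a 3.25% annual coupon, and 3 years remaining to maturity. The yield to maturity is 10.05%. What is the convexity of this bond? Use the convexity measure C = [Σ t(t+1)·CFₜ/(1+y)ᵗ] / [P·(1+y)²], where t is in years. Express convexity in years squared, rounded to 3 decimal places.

With y = 0.1005:
  t   CF        PV=CF/(1+0.1005)^t    t·PV        t(t+1)·PV
  1     1,625.00     1,476.6015     1,476.6015       2,953.2031
  2     1,625.00     1,341.7552     2,683.5103       8,050.5309
  3    51,625.00    38,733.7838   116,201.3514     464,805.4055
  Σ                 41,552.1405   120,361.4632     475,809.1395
P = 41,552.1405.
Convexity = Σ t(t+1)·PV / [P·(1+y)²] = 475,809.1395 / (41,552.1405 × 1.211100) = 9.45495.

9.455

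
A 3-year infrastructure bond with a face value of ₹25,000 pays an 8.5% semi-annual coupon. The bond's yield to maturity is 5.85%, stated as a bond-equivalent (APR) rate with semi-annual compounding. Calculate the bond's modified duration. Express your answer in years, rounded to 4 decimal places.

2.6445 years

Periodic yield y = 0.02925. First find Macaulay duration:
  t   CF        PV=CF/(1+0.02925)^t    t·PV
  1     1,062.50     1,032.3051     1,032.3051
  2     1,062.50     1,002.9683     2,005.9365
  3     1,062.50       974.4651     2,923.3954
  4     1,062.50       946.7721     3,787.0883
  5     1,062.50       919.8660     4,599.3299
  6    26,062.50    21,922.5373   131,535.2240
  Σ                 26,798.9139   145,883.2792
P = 26,798.9139; Macaulay duration = 145,883.2792 / 26,798.9139 = 5.44363 half-year periods = 2.72181 years.
Modified duration = D_Mac / (1 + y) = 2.72181 / 1.02925 = 2.64446 years.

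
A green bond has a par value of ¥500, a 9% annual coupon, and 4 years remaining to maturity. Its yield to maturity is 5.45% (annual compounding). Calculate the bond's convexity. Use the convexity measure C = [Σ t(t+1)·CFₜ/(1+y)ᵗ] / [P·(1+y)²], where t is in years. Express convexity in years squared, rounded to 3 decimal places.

With y = 0.0545:
  t   CF        PV=CF/(1+0.0545)^t    t·PV        t(t+1)·PV
  1        45.00        42.6743        42.6743          85.3485
  2        45.00        40.4687        80.9374         242.8123
  3        45.00        38.3772       115.1315         460.5258
  4       545.00       440.7681     1,763.0724       8,815.3622
  Σ                    562.2882     2,001.8156       9,604.0488
P = 562.2882.
Convexity = Σ t(t+1)·PV / [P·(1+y)²] = 9,604.0488 / (562.2882 × 1.111970) = 15.36039.

15.360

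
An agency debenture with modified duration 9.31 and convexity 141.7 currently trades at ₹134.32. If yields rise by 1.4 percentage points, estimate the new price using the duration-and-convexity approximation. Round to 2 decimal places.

₹118.68

Duration effect: -D_mod·Δy = -9.31 × (+0.014) = -0.130340
Convexity effect: ½·C·(Δy)² = 0.5 × 141.7 × (0.014)² = +0.0138866
ΔP/P ≈ -0.130340 + 0.0138866 = -0.1164534
New price ≈ 134.32 × (1 - 0.1164534) = 118.677979312.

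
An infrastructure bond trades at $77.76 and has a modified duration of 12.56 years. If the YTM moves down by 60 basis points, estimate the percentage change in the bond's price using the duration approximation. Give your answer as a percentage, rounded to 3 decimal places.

+7.536%

Duration approximation: ΔP/P ≈ -D_mod · Δy = -12.56 × (-0.006) = +0.075360.
As a percentage: +7.5360%.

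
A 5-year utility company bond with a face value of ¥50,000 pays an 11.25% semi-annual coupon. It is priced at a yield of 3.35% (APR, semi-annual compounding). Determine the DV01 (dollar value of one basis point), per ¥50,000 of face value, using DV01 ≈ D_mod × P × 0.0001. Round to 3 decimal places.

¥27.603

Periodic yield y = 0.01675.
  t   CF        PV=CF/(1+0.01675)^t    t·PV
  1     2,812.50     2,766.1667     2,766.1667
  2     2,812.50     2,720.5967     5,441.1934
  3     2,812.50     2,675.7774     8,027.3323
  4     2,812.50     2,631.6965    10,526.7861
  5     2,812.50     2,588.3418    12,941.7090
  6     2,812.50     2,545.7013    15,274.2078
  7     2,812.50     2,503.7633    17,526.3429
  8     2,812.50     2,462.5161    19,700.1290
  9     2,812.50     2,421.9485    21,797.5364
  10   52,812.50    44,729.5898   447,295.8981
  Σ                 68,046.0982   561,297.3017
P = 68,046.0982; D_Mac = 8.24878 half-year periods = 4.12439 yrs; D_mod = 4.05644 yrs.
DV01 ≈ 4.05644 × 68,046.0982 × 0.0001 = 27.602523.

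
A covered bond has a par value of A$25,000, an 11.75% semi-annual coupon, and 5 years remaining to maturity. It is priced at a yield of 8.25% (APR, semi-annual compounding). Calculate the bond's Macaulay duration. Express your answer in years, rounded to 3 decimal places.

Periodic yield y = 0.04125. Discount each cash flow and weight by its period:
  t   CF        PV=CF/(1+0.04125)^t    t·PV
  1     1,468.75     1,410.5642     1,410.5642
  2     1,468.75     1,354.6835     2,709.3671
  3     1,468.75     1,301.0166     3,903.0498
  4     1,468.75     1,249.4757     4,997.9029
  5     1,468.75     1,199.9767     5,999.8834
  6     1,468.75     1,152.4386     6,914.6316
  7     1,468.75     1,106.7838     7,747.4863
  8     1,468.75     1,062.9376     8,503.5007
  9     1,468.75     1,020.8284     9,187.4557
  10   26,468.75    17,667.8331   176,678.3309
  Σ                 28,526.5382   228,052.1726
Price P = Σ PV = 28,526.5382.
Macaulay duration = Σ(t·PV) / P = 228,052.1726 / 28,526.5382 = 7.99439 half-year periods.
In years: 7.99439 / 2 = 3.99719 years.

3.997 years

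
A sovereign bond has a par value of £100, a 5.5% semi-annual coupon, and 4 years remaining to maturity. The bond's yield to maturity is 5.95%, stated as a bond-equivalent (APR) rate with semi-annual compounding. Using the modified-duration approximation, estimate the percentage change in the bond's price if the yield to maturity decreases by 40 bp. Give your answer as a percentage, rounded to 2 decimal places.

Periodic yield y = 0.02975. Modified duration first:
  t   CF        PV=CF/(1+0.02975)^t    t·PV
  1         2.75         2.6706         2.6706
  2         2.75         2.5934         5.1868
  3         2.75         2.5185         7.5554
  4         2.75         2.4457         9.7829
  5         2.75         2.3751        11.8753
  6         2.75         2.3064        13.8386
  7         2.75         2.2398        15.6786
  8       102.75        81.2695       650.1558
  Σ                     98.4189       716.7439
P = 98.4189; D_Mac = 7.28258 half-year periods = 3.64129 yrs; D_mod = 3.64129/(1+0.02975) = 3.53609 yrs.
ΔP/P ≈ -D_mod · Δy = -3.53609 × (-0.004) = +0.014144 = +1.4144%.

+1.41%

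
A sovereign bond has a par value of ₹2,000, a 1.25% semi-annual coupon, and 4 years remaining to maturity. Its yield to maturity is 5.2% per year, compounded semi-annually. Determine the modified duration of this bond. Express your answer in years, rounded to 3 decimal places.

3.807 years

Periodic yield y = 0.026. First find Macaulay duration:
  t   CF        PV=CF/(1+0.026)^t    t·PV
  1        12.50        12.1832        12.1832
  2        12.50        11.8745        23.7490
  3        12.50        11.5736        34.7208
  4        12.50        11.2803        45.1212
  5        12.50        10.9944        54.9722
  6        12.50        10.7158        64.2950
  7        12.50        10.4443        73.1100
  8     2,012.50     1,638.9172    13,111.3373
  Σ                  1,717.9833    13,419.4886
P = 1,717.9833; Macaulay duration = 13,419.4886 / 1,717.9833 = 7.81119 half-year periods = 3.90559 years.
Modified duration = D_Mac / (1 + y) = 3.90559 / 1.026 = 3.80662 years.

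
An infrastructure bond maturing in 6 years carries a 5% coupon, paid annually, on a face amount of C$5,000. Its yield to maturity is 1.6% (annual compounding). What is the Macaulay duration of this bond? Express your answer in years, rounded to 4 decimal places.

Periodic yield y = 0.016. Discount each cash flow and weight by its year:
  t   CF        PV=CF/(1+0.016)^t    t·PV
  1       250.00       246.0630       246.0630
  2       250.00       242.1880       484.3760
  3       250.00       238.3740       715.1220
  4       250.00       234.6201       938.4803
  5       250.00       230.9253     1,154.6264
  6     5,250.00     4,773.0618    28,638.3707
  Σ                  5,965.2321    32,177.0383
Price P = Σ PV = 5,965.2321.
Macaulay duration = Σ(t·PV) / P = 32,177.0383 / 5,965.2321 = 5.39410 years.

5.3941 years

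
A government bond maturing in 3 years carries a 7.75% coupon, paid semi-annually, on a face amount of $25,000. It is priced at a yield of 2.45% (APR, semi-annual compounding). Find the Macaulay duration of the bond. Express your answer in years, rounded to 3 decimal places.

2.755 years

Periodic yield y = 0.01225. Discount each cash flow and weight by its period:
  t   CF        PV=CF/(1+0.01225)^t    t·PV
  1       968.75       957.0264       957.0264
  2       968.75       945.4447     1,890.8895
  3       968.75       934.0032     2,802.0096
  4       968.75       922.7001     3,690.8005
  5       968.75       911.5338     4,557.6691
  6    25,968.75    24,139.2811   144,835.6868
  Σ                 28,809.9894   158,734.0819
Price P = Σ PV = 28,809.9894.
Macaulay duration = Σ(t·PV) / P = 158,734.0819 / 28,809.9894 = 5.50969 half-year periods.
In years: 5.50969 / 2 = 2.75484 years.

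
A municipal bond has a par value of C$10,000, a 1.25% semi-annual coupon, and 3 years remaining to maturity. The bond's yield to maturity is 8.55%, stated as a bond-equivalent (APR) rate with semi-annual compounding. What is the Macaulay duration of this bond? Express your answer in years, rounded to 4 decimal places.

Periodic yield y = 0.04275. Discount each cash flow and weight by its period:
  t   CF        PV=CF/(1+0.04275)^t    t·PV
  1        62.50        59.9377        59.9377
  2        62.50        57.4804       114.9608
  3        62.50        55.1238       165.3715
  4        62.50        52.8639       211.4556
  5        62.50        50.6966       253.4831
  6    10,062.50     7,827.5293    46,965.1758
  Σ                  8,103.6317    47,770.3845
Price P = Σ PV = 8,103.6317.
Macaulay duration = Σ(t·PV) / P = 47,770.3845 / 8,103.6317 = 5.89494 half-year periods.
In years: 5.89494 / 2 = 2.94747 years.

2.9475 years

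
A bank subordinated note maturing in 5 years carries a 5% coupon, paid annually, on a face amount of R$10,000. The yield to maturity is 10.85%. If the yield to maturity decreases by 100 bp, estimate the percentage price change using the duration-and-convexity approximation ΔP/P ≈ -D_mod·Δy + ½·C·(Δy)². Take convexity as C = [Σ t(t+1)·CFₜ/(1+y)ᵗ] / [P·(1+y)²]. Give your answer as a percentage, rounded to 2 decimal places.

+4.14%

With y = 0.1085:
  t   CF        PV=CF/(1+0.1085)^t    t·PV        t(t+1)·PV
  1       500.00       451.0600       451.0600         902.1200
  2       500.00       406.9102       813.8205       2,441.4614
  3       500.00       367.0819     1,101.2456       4,404.9822
  4       500.00       331.1519     1,324.6075       6,623.0374
  5    10,500.00     6,273.5131    31,367.5657     188,205.3941
  Σ                  7,829.7171    35,058.2992     202,576.9951
P = 7,829.7171; D_Mac = 4.47759 yrs; D_mod = 4.03933 yrs; C = 21.05584.
Duration effect: -4.03933 × (-0.01) = +0.040393
Convexity effect: 0.5 × 21.05584 × (-0.01)² = +0.0010528
ΔP/P ≈ +0.040393 + 0.0010528 = +0.041446 = +4.1446%.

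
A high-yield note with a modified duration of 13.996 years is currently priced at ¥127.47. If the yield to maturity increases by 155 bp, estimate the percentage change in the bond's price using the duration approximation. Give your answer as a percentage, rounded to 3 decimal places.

Duration approximation: ΔP/P ≈ -D_mod · Δy = -13.996 × (+0.0155) = -0.216938.
As a percentage: -21.6938%.

-21.694%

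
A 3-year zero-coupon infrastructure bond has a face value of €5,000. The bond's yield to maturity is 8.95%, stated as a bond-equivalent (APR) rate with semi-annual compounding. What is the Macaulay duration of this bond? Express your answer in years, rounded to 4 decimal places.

3.0000 years

A zero-coupon bond has a single cash flow at maturity, so its Macaulay duration equals its maturity: 3 years.
(Equivalently: 6 semi-annual periods ÷ 2 = 3 years.)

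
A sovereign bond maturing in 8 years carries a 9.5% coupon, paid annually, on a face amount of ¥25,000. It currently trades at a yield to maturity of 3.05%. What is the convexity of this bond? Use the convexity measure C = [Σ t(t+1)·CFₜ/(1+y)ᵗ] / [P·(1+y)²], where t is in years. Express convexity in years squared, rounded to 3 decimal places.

48.996

With y = 0.0305:
  t   CF        PV=CF/(1+0.0305)^t    t·PV        t(t+1)·PV
  1     2,375.00     2,304.7065     2,304.7065       4,609.4129
  2     2,375.00     2,236.4934     4,472.9868      13,418.9604
  3     2,375.00     2,170.2993     6,510.8978      26,043.5913
  4     2,375.00     2,106.0643     8,424.2573      42,121.2863
  5     2,375.00     2,043.7305    10,218.6527      61,311.9160
  6     2,375.00     1,983.2417    11,899.4500      83,296.1498
  7     2,375.00     1,924.5431    13,471.8017     107,774.4135
  8    27,375.00    21,526.3382   172,210.7055   1,549,896.3495
  Σ                 36,295.4169   229,513.4582   1,888,472.0798
P = 36,295.4169.
Convexity = Σ t(t+1)·PV / [P·(1+y)²] = 1,888,472.0798 / (36,295.4169 × 1.061930) = 48.99624.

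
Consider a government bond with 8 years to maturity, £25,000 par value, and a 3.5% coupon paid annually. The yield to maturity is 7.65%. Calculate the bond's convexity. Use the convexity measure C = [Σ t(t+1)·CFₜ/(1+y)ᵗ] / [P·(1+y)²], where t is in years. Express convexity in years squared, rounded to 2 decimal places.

With y = 0.0765:
  t   CF        PV=CF/(1+0.0765)^t    t·PV        t(t+1)·PV
  1       875.00       812.8193       812.8193       1,625.6386
  2       875.00       755.0574     1,510.1149       4,530.3446
  3       875.00       701.4003     2,104.2009       8,416.8037
  4       875.00       651.5563     2,606.2250      13,031.1250
  5       875.00       605.2543     3,026.2715      18,157.6289
  6       875.00       562.2427     3,373.4564      23,614.1946
  7       875.00       522.2877     3,656.0140      29,248.1123
  8    25,875.00    14,347.2308   114,777.8465   1,033,000.6187
  Σ                 18,957.8489   131,866.9485   1,131,624.4664
P = 18,957.8489.
Convexity = Σ t(t+1)·PV / [P·(1+y)²] = 1,131,624.4664 / (18,957.8489 × 1.158852) = 51.50925.

51.51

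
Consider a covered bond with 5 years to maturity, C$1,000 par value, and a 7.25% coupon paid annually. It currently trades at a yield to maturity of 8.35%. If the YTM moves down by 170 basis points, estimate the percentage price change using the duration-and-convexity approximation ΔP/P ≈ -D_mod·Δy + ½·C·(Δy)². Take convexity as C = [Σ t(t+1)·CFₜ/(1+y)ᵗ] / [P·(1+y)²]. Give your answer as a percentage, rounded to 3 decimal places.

+7.135%

With y = 0.0835:
  t   CF        PV=CF/(1+0.0835)^t    t·PV        t(t+1)·PV
  1        72.50        66.9128        66.9128         133.8256
  2        72.50        61.7561       123.5123         370.5369
  3        72.50        56.9969       170.9907         683.9628
  4        72.50        52.6044       210.4177       1,052.0887
  5     1,072.50       718.2121     3,591.0605      21,546.3632
  Σ                    956.4824     4,162.8941      23,786.7772
P = 956.4824; D_Mac = 4.35230 yrs; D_mod = 4.01689 yrs; C = 21.18365.
Duration effect: -4.01689 × (-0.017) = +0.068287
Convexity effect: 0.5 × 21.18365 × (-0.017)² = +0.0030610
ΔP/P ≈ +0.068287 + 0.0030610 = +0.071348 = +7.1348%.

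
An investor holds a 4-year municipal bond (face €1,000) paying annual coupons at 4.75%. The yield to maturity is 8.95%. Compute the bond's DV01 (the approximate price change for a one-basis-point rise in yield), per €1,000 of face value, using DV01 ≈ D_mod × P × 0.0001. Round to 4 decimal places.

Periodic yield y = 0.0895.
  t   CF        PV=CF/(1+0.0895)^t    t·PV
  1        47.50        43.5980        43.5980
  2        47.50        40.0165        80.0330
  3        47.50        36.7292       110.1877
  4     1,047.50       743.4386     2,973.7543
  Σ                    863.7823     3,207.5730
P = 863.7823; D_Mac = 3.71340 yrs; D_mod = 3.40836 yrs.
DV01 ≈ 3.40836 × 863.7823 × 0.0001 = 0.294408.

€0.2944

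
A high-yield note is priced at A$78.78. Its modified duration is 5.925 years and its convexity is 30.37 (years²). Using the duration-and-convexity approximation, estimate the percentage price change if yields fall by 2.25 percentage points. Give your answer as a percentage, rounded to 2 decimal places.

Duration effect: -D_mod·Δy = -5.925 × (-0.0225) = +0.1333125
Convexity effect: ½·C·(Δy)² = 0.5 × 30.37 × (-0.0225)² = +0.00768740625
ΔP/P ≈ +0.1333125 + 0.00768740625 = +0.14099990625
= +14.099990625%.

+14.10%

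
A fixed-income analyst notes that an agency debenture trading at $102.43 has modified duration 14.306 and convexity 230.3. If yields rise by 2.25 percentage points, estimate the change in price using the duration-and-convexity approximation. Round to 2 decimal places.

Duration effect: -D_mod·Δy = -14.306 × (+0.0225) = -0.321885
Convexity effect: ½·C·(Δy)² = 0.5 × 230.3 × (0.0225)² = +0.0582946875
ΔP/P ≈ -0.321885 + 0.0582946875 = -0.2635903125
ΔP ≈ 102.43 × (-0.2635903125) = -26.999555709375.

-$27.00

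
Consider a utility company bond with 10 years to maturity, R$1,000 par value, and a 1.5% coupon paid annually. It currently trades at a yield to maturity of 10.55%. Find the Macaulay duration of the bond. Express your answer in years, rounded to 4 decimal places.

8.9527 years

Periodic yield y = 0.1055. Discount each cash flow and weight by its year:
  t   CF        PV=CF/(1+0.1055)^t    t·PV
  1        15.00        13.5685        13.5685
  2        15.00        12.2737        24.5473
  3        15.00        11.1024        33.3071
  4        15.00        10.0428        40.1713
  5        15.00         9.0844        45.4221
  6        15.00         8.2175        49.3049
  7        15.00         7.4333        52.0329
  8        15.00         6.7239        53.7912
  9        15.00         6.0822        54.7400
  10    1,015.00       372.2876     3,722.8760
  Σ                    456.8163     4,089.7614
Price P = Σ PV = 456.8163.
Macaulay duration = Σ(t·PV) / P = 4,089.7614 / 456.8163 = 8.95275 years.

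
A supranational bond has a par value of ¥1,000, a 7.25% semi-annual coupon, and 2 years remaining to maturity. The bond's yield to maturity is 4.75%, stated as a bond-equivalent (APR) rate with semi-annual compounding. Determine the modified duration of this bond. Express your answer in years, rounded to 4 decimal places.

Periodic yield y = 0.02375. First find Macaulay duration:
  t   CF        PV=CF/(1+0.02375)^t    t·PV
  1        36.25        35.4090        35.4090
  2        36.25        34.5876        69.1752
  3        36.25        33.7852       101.3555
  4     1,036.25       943.3848     3,773.5393
  Σ                  1,047.1666     3,979.4790
P = 1,047.1666; Macaulay duration = 3,979.4790 / 1,047.1666 = 3.80023 half-year periods = 1.90012 years.
Modified duration = D_Mac / (1 + y) = 1.90012 / 1.02375 = 1.85604 years.

1.8560 years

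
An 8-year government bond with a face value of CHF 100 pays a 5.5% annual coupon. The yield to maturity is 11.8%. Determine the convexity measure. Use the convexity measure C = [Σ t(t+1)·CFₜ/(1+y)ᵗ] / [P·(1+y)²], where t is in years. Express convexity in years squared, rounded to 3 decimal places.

42.287

With y = 0.118:
  t   CF        PV=CF/(1+0.118)^t    t·PV        t(t+1)·PV
  1         5.50         4.9195         4.9195           9.8390
  2         5.50         4.4003         8.8005          26.4016
  3         5.50         3.9358        11.8075          47.2301
  4         5.50         3.5204        14.0817          70.4086
  5         5.50         3.1489        15.7443          94.4659
  6         5.50         2.8165        16.8991         118.2936
  7         5.50         2.5192        17.6347         141.0776
  8       105.50        43.2233       345.7865       3,112.0784
  Σ                     68.4840       435.6738       3,619.7947
P = 68.4840.
Convexity = Σ t(t+1)·PV / [P·(1+y)²] = 3,619.7947 / (68.4840 × 1.249924) = 42.28744.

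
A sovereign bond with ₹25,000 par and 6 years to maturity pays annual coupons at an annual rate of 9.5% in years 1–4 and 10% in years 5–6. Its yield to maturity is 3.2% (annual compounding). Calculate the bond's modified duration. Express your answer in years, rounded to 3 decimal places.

Periodic yield y = 0.032. First find Macaulay duration:
  t   CF        PV=CF/(1+0.032)^t    t·PV
  1     2,375.00     2,301.3566     2,301.3566
  2     2,375.00     2,229.9967     4,459.9934
  3     2,375.00     2,160.8495     6,482.5485
  4     2,375.00     2,093.8464     8,375.3857
  5     2,500.00     2,135.7063    10,678.5313
  6    27,500.00    22,764.3110   136,585.8660
  Σ                 33,686.0665   168,883.6815
P = 33,686.0665; Macaulay duration = 168,883.6815 / 33,686.0665 = 5.01346 years.
Modified duration = D_Mac / (1 + y) = 5.01346 / 1.032 = 4.85800 years.

4.858 years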